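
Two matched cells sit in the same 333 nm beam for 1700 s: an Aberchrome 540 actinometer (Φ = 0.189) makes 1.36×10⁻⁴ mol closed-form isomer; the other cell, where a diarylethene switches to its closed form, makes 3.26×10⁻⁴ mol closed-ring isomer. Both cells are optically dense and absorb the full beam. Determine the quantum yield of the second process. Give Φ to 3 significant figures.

Φ = 0.453

Photons absorbed by the actinometer: 1.36×10⁻⁴ / 0.189 = 7.196×10⁻⁴ mol.
Φ(unknown) = 3.26×10⁻⁴ / 7.196×10⁻⁴ = 0.453.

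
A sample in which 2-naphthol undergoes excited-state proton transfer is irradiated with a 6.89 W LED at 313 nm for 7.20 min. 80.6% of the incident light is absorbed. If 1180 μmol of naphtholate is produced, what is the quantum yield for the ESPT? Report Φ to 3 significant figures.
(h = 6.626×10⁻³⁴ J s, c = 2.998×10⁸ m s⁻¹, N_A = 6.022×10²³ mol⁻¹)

Φ = 0.188

Product: 1180 μmol = 0.00118 mol.
Photon energy at 313 nm: hc/λ = (6.626×10⁻³⁴)(2.998×10⁸)/(313×10⁻⁹) = 6.347×10⁻¹⁹ J.
Energy delivered: (6.89 W)(432 s) = 2976 J.
Photons incident: 2976 / 6.347×10⁻¹⁹ = 4.689×10²¹, i.e. 4.689×10²¹/6.022×10²³ = 0.007786 mol.
Photons absorbed: 0.806 × 0.007786 = 0.006276 mol.
Φ = 0.00118 mol / 0.006276 mol photons = 0.188.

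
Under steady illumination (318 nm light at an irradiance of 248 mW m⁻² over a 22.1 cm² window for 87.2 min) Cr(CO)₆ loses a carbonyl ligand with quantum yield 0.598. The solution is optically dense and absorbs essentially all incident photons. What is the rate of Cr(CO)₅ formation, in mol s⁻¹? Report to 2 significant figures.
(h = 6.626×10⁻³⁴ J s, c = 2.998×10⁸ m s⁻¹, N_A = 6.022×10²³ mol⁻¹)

Photon energy at 318 nm: hc/λ = (6.626×10⁻³⁴)(2.998×10⁸)/(318×10⁻⁹) = 6.247×10⁻¹⁹ J.
Energy delivered: (248 mW m⁻²)(22.1×10⁻⁴ m²)(5232 s) = 2.868 J.
Photons incident: 2.868 / 6.247×10⁻¹⁹ = 4.591×10¹⁸, i.e. 4.591×10¹⁸/6.022×10²³ = 7.624×10⁻⁶ mol.
Product formed: 0.598 × 7.624×10⁻⁶ = 4.559×10⁻⁶ mol.
Rate: 4.559×10⁻⁶ / 5232 s = 8.7×10⁻¹⁰ mol s⁻¹.

8.7×10⁻¹⁰ mol s⁻¹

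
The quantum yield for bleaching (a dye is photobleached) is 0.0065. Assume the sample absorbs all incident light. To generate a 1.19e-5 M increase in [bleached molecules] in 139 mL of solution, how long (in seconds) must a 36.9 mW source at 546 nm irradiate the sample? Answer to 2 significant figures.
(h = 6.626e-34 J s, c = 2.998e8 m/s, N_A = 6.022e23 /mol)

t ≈ 1500 s

Product: (1.19e-5 M)(0.139 L) = 1.654e-6 mol.
Photons that must be absorbed: 1.654e-6 / 0.0065 = 2.545e-4 mol.
Photon energy: hc/λ = 3.638e-19 J; per mole, 2.191e5 J mol⁻¹.
Energy required: 2.545e-4 × 2.191e5 = 55.76 J.
Time: 55.76 J / 0.0369 W = 1500 s.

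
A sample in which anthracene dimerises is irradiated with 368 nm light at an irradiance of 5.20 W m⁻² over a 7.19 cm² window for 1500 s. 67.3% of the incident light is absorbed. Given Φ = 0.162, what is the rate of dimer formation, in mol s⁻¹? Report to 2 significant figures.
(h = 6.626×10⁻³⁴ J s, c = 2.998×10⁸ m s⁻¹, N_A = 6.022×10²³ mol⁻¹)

Photon energy at 368 nm: hc/λ = (6.626×10⁻³⁴)(2.998×10⁸)/(368×10⁻⁹) = 5.398×10⁻¹⁹ J.
Energy delivered: (5.20 W m⁻²)(7.19×10⁻⁴ m²)(1500 s) = 5.608 J.
Photons incident: 5.608 / 5.398×10⁻¹⁹ = 1.039×10¹⁹, i.e. 1.039×10¹⁹/6.022×10²³ = 1.725×10⁻⁵ mol.
Photons absorbed: 0.673 × 1.725×10⁻⁵ = 1.161×10⁻⁵ mol.
Product formed: 0.162 × 1.161×10⁻⁵ = 1.881×10⁻⁶ mol.
Rate: 1.881×10⁻⁶ / 1500 s = 1.3×10⁻⁹ mol s⁻¹.

1.3×10⁻⁹ mol s⁻¹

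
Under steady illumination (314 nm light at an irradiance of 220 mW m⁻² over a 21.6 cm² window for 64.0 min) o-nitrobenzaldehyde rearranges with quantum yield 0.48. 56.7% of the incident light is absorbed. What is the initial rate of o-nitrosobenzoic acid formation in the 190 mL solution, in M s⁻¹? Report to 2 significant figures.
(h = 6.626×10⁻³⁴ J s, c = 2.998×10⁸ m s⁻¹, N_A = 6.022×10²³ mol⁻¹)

1.8×10⁻⁹ M s⁻¹

Photon energy at 314 nm: hc/λ = (6.626×10⁻³⁴)(2.998×10⁸)/(314×10⁻⁹) = 6.326×10⁻¹⁹ J.
Energy delivered: (220 mW m⁻²)(21.6×10⁻⁴ m²)(3840 s) = 1.825 J.
Photons incident: 1.825 / 6.326×10⁻¹⁹ = 2.885×10¹⁸, i.e. 2.885×10¹⁸/6.022×10²³ = 4.791×10⁻⁶ mol.
Photons absorbed: 0.567 × 4.791×10⁻⁶ = 2.716×10⁻⁶ mol.
Product formed: 0.48 × 2.716×10⁻⁶ = 1.304×10⁻⁶ mol.
Rate: 1.304×10⁻⁶ mol / (3840 s × 0.19 L) = 1.8×10⁻⁹ M s⁻¹.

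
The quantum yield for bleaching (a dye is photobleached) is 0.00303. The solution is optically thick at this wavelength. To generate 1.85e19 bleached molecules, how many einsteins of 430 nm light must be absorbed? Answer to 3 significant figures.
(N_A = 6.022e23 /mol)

0.0101 einstein

Product: 1.85e19 / 6.022e23 = 3.072e-5 mol.
Photons that must be absorbed: 3.072e-5 / 0.00303 = 0.01014 mol.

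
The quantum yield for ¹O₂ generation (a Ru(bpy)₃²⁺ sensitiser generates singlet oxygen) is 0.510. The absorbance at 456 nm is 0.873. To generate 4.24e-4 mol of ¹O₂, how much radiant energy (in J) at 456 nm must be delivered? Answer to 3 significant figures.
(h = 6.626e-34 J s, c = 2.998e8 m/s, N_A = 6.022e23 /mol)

Photons that must be absorbed: 4.24e-4 / 0.510 = 8.314e-4 mol.
Fraction absorbed: 1 − 10^(−0.873) = 0.8660.
Incident photons needed: 8.314e-4 / 0.8660 = 9.600e-4 mol.
Photon energy: hc/λ = 4.356e-19 J; per mole, 2.623e5 J mol⁻¹.
Energy required: 9.600e-4 × 2.623e5 = 252 J.

252 J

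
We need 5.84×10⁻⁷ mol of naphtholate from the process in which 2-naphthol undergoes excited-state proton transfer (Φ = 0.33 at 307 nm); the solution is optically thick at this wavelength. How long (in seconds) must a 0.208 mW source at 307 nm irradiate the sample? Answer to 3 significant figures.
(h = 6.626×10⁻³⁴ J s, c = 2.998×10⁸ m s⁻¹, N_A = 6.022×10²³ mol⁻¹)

Photons that must be absorbed: 5.84×10⁻⁷ / 0.33 = 1.770×10⁻⁶ mol.
Photon energy: hc/λ = 6.471×10⁻¹⁹ J; per mole, 3.897×10⁵ J mol⁻¹.
Energy required: 1.770×10⁻⁶ × 3.897×10⁵ = 0.6898 J.
Time: 0.6898 J / 0.000208 W = 3320 s.

t ≈ 3320 s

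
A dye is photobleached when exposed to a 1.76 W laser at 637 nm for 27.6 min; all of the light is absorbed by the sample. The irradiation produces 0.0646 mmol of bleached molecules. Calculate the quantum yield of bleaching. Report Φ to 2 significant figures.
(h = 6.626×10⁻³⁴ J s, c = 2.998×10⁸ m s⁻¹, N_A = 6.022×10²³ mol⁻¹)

Product: 0.0646 mmol = 6.46×10⁻⁵ mol.
Photon energy at 637 nm: hc/λ = (6.626×10⁻³⁴)(2.998×10⁸)/(637×10⁻⁹) = 3.118×10⁻¹⁹ J.
Energy delivered: (1.76 W)(1656 s) = 2915 J.
Photons incident: 2915 / 3.118×10⁻¹⁹ = 9.349×10²¹, i.e. 9.349×10²¹/6.022×10²³ = 0.01552 mol.
Φ = 6.46×10⁻⁵ mol / 0.01552 mol photons = 0.0042.

Φ = 0.0042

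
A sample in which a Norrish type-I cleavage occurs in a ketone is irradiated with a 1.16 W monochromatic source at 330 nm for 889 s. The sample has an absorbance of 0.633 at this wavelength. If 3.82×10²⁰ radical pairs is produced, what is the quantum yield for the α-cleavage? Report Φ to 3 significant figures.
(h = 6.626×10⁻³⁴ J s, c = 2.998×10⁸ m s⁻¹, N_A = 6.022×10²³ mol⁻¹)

Product: 3.82×10²⁰ / 6.022×10²³ = 6.343×10⁻⁴ mol.
Photon energy at 330 nm: hc/λ = (6.626×10⁻³⁴)(2.998×10⁸)/(330×10⁻⁹) = 6.020×10⁻¹⁹ J.
Energy delivered: (1.16 W)(889 s) = 1031 J.
Photons incident: 1031 / 6.020×10⁻¹⁹ = 1.713×10²¹, i.e. 1.713×10²¹/6.022×10²³ = 0.002845 mol.
Fraction absorbed: 1 − 10^(−0.633) = 0.7672.
Photons absorbed: 0.7672 × 0.002845 = 0.002183 mol.
Φ = 6.343×10⁻⁴ mol / 0.002183 mol photons = 0.291.

Φ = 0.291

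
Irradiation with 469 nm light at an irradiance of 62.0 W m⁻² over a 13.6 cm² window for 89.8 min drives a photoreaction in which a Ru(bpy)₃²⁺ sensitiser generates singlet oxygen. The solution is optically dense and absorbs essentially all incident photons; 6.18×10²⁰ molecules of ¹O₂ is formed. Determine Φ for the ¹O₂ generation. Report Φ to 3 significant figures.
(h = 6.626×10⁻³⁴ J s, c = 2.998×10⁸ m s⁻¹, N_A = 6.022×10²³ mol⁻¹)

Φ = 0.576

Product: 6.18×10²⁰ / 6.022×10²³ = 0.001026 mol.
Photon energy at 469 nm: hc/λ = (6.626×10⁻³⁴)(2.998×10⁸)/(469×10⁻⁹) = 4.236×10⁻¹⁹ J.
Energy delivered: (62.0 W m⁻²)(13.6×10⁻⁴ m²)(5388 s) = 454.3 J.
Photons incident: 454.3 / 4.236×10⁻¹⁹ = 1.072×10²¹, i.e. 1.072×10²¹/6.022×10²³ = 0.001780 mol.
Φ = 0.001026 mol / 0.001780 mol photons = 0.576.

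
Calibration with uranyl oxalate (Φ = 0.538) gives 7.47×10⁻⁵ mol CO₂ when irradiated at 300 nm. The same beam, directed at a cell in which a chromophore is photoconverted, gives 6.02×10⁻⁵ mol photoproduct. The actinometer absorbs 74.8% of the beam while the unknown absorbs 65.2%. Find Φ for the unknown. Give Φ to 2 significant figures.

Φ = 0.50

Photons absorbed by the actinometer: 7.47×10⁻⁵ / 0.538 = 1.388×10⁻⁴ mol.
Incident flux: 1.388×10⁻⁴ / 0.748 = 1.856×10⁻⁴ einstein.
Absorbed by unknown: 0.652 × 1.856×10⁻⁴ = 1.210×10⁻⁴ mol.
Φ(unknown) = 6.02×10⁻⁵ / 1.210×10⁻⁴ = 0.50.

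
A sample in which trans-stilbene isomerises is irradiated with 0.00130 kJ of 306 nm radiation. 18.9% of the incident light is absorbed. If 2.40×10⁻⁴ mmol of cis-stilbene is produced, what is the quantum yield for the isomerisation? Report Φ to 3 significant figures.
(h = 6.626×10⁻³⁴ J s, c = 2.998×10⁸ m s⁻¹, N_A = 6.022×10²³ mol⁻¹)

Product: 2.40×10⁻⁴ mmol = 2.40×10⁻⁷ mol.
Photon energy at 306 nm: hc/λ = (6.626×10⁻³⁴)(2.998×10⁸)/(306×10⁻⁹) = 6.492×10⁻¹⁹ J.
Incident energy: 0.00130 kJ = 1.30 J.
Photons incident: 1.30 / 6.492×10⁻¹⁹ = 2.002×10¹⁸, i.e. 2.002×10¹⁸/6.022×10²³ = 3.324×10⁻⁶ mol.
Photons absorbed: 0.189 × 3.324×10⁻⁶ = 6.282×10⁻⁷ mol.
Φ = 2.40×10⁻⁷ mol / 6.282×10⁻⁷ mol photons = 0.382.

Φ = 0.382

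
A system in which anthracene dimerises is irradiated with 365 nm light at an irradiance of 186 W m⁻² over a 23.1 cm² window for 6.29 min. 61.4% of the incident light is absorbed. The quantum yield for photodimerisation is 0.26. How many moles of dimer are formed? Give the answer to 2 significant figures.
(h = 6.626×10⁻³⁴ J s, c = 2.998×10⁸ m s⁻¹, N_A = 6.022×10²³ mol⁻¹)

7.9×10⁻⁵ mol

Photon energy at 365 nm: hc/λ = (6.626×10⁻³⁴)(2.998×10⁸)/(365×10⁻⁹) = 5.442×10⁻¹⁹ J.
Energy delivered: (186 W m⁻²)(23.1×10⁻⁴ m²)(377.4 s) = 162.2 J.
Photons incident: 162.2 / 5.442×10⁻¹⁹ = 2.981×10²⁰, i.e. 2.981×10²⁰/6.022×10²³ = 4.950×10⁻⁴ mol.
Photons absorbed: 0.614 × 4.950×10⁻⁴ = 3.039×10⁻⁴ mol.
Product: Φ × n_abs = 0.26 × 3.039×10⁻⁴ = 7.901×10⁻⁵ mol.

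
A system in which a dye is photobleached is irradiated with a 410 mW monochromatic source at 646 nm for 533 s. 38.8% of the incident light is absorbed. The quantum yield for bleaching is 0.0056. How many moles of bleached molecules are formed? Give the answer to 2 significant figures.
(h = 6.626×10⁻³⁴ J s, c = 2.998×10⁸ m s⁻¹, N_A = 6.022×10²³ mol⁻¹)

Photon energy at 646 nm: hc/λ = (6.626×10⁻³⁴)(2.998×10⁸)/(646×10⁻⁹) = 3.075×10⁻¹⁹ J.
Energy delivered: (410 mW)(533 s) = 218.5 J.
Photons incident: 218.5 / 3.075×10⁻¹⁹ = 7.106×10²⁰, i.e. 7.106×10²⁰/6.022×10²³ = 0.001180 mol.
Photons absorbed: 0.388 × 0.001180 = 4.578×10⁻⁴ mol.
Product: Φ × n_abs = 0.0056 × 4.578×10⁻⁴ = 2.564×10⁻⁶ mol.

2.6×10⁻⁶ mol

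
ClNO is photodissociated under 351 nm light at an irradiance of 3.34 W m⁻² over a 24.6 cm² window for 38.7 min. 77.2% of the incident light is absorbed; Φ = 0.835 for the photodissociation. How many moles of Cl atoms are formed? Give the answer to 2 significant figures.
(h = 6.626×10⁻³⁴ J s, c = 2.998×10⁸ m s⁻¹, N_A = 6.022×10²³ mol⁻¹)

3.6×10⁻⁵ mol

Photon energy at 351 nm: hc/λ = (6.626×10⁻³⁴)(2.998×10⁸)/(351×10⁻⁹) = 5.659×10⁻¹⁹ J.
Energy delivered: (3.34 W m⁻²)(24.6×10⁻⁴ m²)(2322 s) = 19.08 J.
Photons incident: 19.08 / 5.659×10⁻¹⁹ = 3.372×10¹⁹, i.e. 3.372×10¹⁹/6.022×10²³ = 5.599×10⁻⁵ mol.
Photons absorbed: 0.772 × 5.599×10⁻⁵ = 4.322×10⁻⁵ mol.
Product: Φ × n_abs = 0.835 × 4.322×10⁻⁵ = 3.609×10⁻⁵ mol.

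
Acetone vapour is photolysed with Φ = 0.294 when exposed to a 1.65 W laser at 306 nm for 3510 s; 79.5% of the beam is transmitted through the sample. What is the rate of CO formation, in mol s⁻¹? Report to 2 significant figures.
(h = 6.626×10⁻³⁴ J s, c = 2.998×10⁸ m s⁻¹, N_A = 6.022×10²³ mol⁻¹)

2.5×10⁻⁷ mol s⁻¹

Photon energy at 306 nm: hc/λ = (6.626×10⁻³⁴)(2.998×10⁸)/(306×10⁻⁹) = 6.492×10⁻¹⁹ J.
Energy delivered: (1.65 W)(3510 s) = 5792 J.
Photons incident: 5792 / 6.492×10⁻¹⁹ = 8.922×10²¹, i.e. 8.922×10²¹/6.022×10²³ = 0.01482 mol.
Fraction absorbed: 1 − 79.5/100 = 0.2050.
Photons absorbed: 0.2050 × 0.01482 = 0.003038 mol.
Product formed: 0.294 × 0.003038 = 8.932×10⁻⁴ mol.
Rate: 8.932×10⁻⁴ / 3510 s = 2.5×10⁻⁷ mol s⁻¹.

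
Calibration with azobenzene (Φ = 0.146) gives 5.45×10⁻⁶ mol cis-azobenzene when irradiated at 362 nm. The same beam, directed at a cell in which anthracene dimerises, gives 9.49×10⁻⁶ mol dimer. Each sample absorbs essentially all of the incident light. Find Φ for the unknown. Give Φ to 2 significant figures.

Φ = 0.25

Photons absorbed by the actinometer: 5.45×10⁻⁶ / 0.146 = 3.733×10⁻⁵ mol.
Φ(unknown) = 9.49×10⁻⁶ / 3.733×10⁻⁵ = 0.25.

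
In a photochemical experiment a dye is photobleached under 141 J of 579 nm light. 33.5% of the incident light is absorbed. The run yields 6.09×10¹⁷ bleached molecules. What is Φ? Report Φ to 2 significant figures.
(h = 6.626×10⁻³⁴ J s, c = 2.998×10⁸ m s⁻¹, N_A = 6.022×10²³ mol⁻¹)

Product: 6.09×10¹⁷ / 6.022×10²³ = 1.011×10⁻⁶ mol.
Photon energy at 579 nm: hc/λ = (6.626×10⁻³⁴)(2.998×10⁸)/(579×10⁻⁹) = 3.431×10⁻¹⁹ J.
Photons incident: 141 / 3.431×10⁻¹⁹ = 4.110×10²⁰, i.e. 4.110×10²⁰/6.022×10²³ = 6.825×10⁻⁴ mol.
Photons absorbed: 0.335 × 6.825×10⁻⁴ = 2.286×10⁻⁴ mol.
Φ = 1.011×10⁻⁶ mol / 2.286×10⁻⁴ mol photons = 0.0044.

Φ = 0.0044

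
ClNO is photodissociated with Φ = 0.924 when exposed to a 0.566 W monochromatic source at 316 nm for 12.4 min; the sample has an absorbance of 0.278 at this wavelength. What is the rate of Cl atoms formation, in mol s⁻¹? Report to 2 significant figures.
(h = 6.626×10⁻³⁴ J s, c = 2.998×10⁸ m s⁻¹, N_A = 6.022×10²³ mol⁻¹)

6.5×10⁻⁷ mol s⁻¹

Photon energy at 316 nm: hc/λ = (6.626×10⁻³⁴)(2.998×10⁸)/(316×10⁻⁹) = 6.286×10⁻¹⁹ J.
Energy delivered: (0.566 W)(744 s) = 421.1 J.
Photons incident: 421.1 / 6.286×10⁻¹⁹ = 6.699×10²⁰, i.e. 6.699×10²⁰/6.022×10²³ = 0.001112 mol.
Fraction absorbed: 1 − 10^(−0.278) = 0.4728.
Photons absorbed: 0.4728 × 0.001112 = 5.258×10⁻⁴ mol.
Product formed: 0.924 × 5.258×10⁻⁴ = 4.858×10⁻⁴ mol.
Rate: 4.858×10⁻⁴ / 744 s = 6.5×10⁻⁷ mol s⁻¹.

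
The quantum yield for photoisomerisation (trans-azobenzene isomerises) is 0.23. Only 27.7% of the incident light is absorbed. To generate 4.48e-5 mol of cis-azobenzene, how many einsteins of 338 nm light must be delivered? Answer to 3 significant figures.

Photons that must be absorbed: 4.48e-5 / 0.23 = 1.948e-4 mol.
Incident photons needed: 1.948e-4 / 0.277 = 7.032e-4 mol.

7.03e-4 einstein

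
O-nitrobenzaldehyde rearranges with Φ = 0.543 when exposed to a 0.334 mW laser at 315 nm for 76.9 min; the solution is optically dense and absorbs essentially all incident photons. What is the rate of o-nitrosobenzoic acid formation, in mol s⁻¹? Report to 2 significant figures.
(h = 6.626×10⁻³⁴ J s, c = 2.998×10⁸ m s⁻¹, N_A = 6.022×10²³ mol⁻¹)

Photon energy at 315 nm: hc/λ = (6.626×10⁻³⁴)(2.998×10⁸)/(315×10⁻⁹) = 6.306×10⁻¹⁹ J.
Energy delivered: (0.334 mW)(4614 s) = 1.541 J.
Photons incident: 1.541 / 6.306×10⁻¹⁹ = 2.444×10¹⁸, i.e. 2.444×10¹⁸/6.022×10²³ = 4.058×10⁻⁶ mol.
Product formed: 0.543 × 4.058×10⁻⁶ = 2.203×10⁻⁶ mol.
Rate: 2.203×10⁻⁶ / 4614 s = 4.8×10⁻¹⁰ mol s⁻¹.

4.8×10⁻¹⁰ mol s⁻¹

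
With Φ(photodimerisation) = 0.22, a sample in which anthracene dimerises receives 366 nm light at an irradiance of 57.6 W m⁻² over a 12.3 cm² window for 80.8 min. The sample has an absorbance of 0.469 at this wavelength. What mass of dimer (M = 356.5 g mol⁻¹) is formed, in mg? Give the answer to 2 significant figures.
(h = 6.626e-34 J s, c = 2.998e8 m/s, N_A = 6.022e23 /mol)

54 mg

Photon energy at 366 nm: hc/λ = (6.626e-34)(2.998e8)/(366e-9) = 5.428e-19 J.
Energy delivered: (57.6 W m⁻²)(12.3e-4 m²)(4848 s) = 343.5 J.
Photons incident: 343.5 / 5.428e-19 = 6.328e20, i.e. 6.328e20/6.022e23 = 0.001051 mol.
Fraction absorbed: 1 − 10^(−0.469) = 0.6604.
Photons absorbed: 0.6604 × 0.001051 = 6.941e-4 mol.
Product: Φ × n_abs = 0.22 × 6.941e-4 = 1.527e-4 mol.
Mass: 1.527e-4 × 356.5 = 0.05444 g = 54 mg.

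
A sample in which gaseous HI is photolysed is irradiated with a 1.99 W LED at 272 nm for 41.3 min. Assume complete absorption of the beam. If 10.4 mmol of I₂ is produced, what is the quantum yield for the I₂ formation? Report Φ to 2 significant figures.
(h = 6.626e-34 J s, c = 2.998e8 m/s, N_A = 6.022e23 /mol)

Product: 10.4 mmol = 0.0104 mol.
Photon energy at 272 nm: hc/λ = (6.626e-34)(2.998e8)/(272e-9) = 7.303e-19 J.
Energy delivered: (1.99 W)(2478 s) = 4931 J.
Photons incident: 4931 / 7.303e-19 = 6.752e21, i.e. 6.752e21/6.022e23 = 0.01121 mol.
Φ = 0.0104 mol / 0.01121 mol photons = 0.93.

Φ = 0.93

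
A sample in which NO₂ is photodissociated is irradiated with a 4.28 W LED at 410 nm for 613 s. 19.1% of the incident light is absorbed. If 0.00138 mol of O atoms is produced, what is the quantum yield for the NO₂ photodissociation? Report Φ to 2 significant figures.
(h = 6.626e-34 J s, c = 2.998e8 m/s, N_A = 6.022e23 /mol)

Photon energy at 410 nm: hc/λ = (6.626e-34)(2.998e8)/(410e-9) = 4.845e-19 J.
Energy delivered: (4.28 W)(613 s) = 2624 J.
Photons incident: 2624 / 4.845e-19 = 5.416e21, i.e. 5.416e21/6.022e23 = 0.008994 mol.
Photons absorbed: 0.191 × 0.008994 = 0.001718 mol.
Φ = 0.00138 mol / 0.001718 mol photons = 0.80.

Φ = 0.80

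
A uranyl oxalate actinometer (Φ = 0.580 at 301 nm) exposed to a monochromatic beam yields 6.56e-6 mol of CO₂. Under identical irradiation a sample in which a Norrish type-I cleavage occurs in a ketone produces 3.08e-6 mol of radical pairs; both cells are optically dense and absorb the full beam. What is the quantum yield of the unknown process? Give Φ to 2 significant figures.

Photons absorbed by the actinometer: 6.56e-6 / 0.580 = 1.131e-5 mol.
Φ(unknown) = 3.08e-6 / 1.131e-5 = 0.27.

Φ = 0.27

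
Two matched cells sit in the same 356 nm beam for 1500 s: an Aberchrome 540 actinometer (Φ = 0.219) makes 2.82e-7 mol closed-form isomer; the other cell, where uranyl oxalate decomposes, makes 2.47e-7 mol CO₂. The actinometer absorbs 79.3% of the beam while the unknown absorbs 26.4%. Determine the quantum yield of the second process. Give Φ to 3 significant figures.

Φ = 0.576

Photons absorbed by the actinometer: 2.82e-7 / 0.219 = 1.288e-6 mol.
Incident flux: 1.288e-6 / 0.793 = 1.624e-6 einstein.
Absorbed by unknown: 0.264 × 1.624e-6 = 4.287e-7 mol.
Φ(unknown) = 2.47e-7 / 4.287e-7 = 0.576.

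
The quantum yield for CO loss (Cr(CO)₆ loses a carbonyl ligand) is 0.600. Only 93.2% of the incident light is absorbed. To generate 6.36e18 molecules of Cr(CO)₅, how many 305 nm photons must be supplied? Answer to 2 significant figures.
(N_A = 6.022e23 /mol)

Product: 6.36e18 / 6.022e23 = 1.056e-5 mol.
Photons that must be absorbed: 1.056e-5 / 0.600 = 1.760e-5 mol.
Incident photons needed: 1.760e-5 / 0.932 = 1.888e-5 mol.
Photon count: 1.888e-5 × 6.022e23 = 1.1e19.

1.1e19 photons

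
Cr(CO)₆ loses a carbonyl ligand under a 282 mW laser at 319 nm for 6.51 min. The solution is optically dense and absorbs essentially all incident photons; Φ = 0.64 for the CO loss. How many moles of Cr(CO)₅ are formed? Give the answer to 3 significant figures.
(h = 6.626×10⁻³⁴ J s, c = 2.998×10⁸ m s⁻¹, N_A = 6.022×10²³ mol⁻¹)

1.88×10⁻⁴ mol

Photon energy at 319 nm: hc/λ = (6.626×10⁻³⁴)(2.998×10⁸)/(319×10⁻⁹) = 6.227×10⁻¹⁹ J.
Energy delivered: (282 mW)(390.6 s) = 110.1 J.
Photons incident: 110.1 / 6.227×10⁻¹⁹ = 1.768×10²⁰, i.e. 1.768×10²⁰/6.022×10²³ = 2.936×10⁻⁴ mol.
Product: Φ × n_abs = 0.64 × 2.936×10⁻⁴ = 1.879×10⁻⁴ mol.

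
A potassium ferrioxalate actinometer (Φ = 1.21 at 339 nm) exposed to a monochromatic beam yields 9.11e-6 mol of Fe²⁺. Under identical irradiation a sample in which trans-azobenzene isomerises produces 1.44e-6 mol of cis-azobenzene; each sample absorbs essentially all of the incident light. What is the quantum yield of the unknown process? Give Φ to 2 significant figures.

Photons absorbed by the actinometer: 9.11e-6 / 1.21 = 7.529e-6 mol.
Φ(unknown) = 1.44e-6 / 7.529e-6 = 0.19.

Φ = 0.19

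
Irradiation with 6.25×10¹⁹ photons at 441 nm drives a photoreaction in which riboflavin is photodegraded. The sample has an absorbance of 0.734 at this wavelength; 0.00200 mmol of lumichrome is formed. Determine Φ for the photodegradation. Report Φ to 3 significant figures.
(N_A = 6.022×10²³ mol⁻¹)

Φ = 0.0236

Product: 0.00200 mmol = 2.00×10⁻⁶ mol.
Moles of photons: 6.25×10¹⁹ / 6.022×10²³ = 1.038×10⁻⁴ mol.
Fraction absorbed: 1 − 10^(−0.734) = 0.8155.
Photons absorbed: 0.8155 × 1.038×10⁻⁴ = 8.465×10⁻⁵ mol.
Φ = 2.00×10⁻⁶ mol / 8.465×10⁻⁵ mol photons = 0.0236.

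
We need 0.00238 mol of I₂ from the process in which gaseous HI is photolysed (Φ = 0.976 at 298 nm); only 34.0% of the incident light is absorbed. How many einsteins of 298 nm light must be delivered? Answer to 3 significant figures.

Photons that must be absorbed: 0.00238 / 0.976 = 0.002439 mol.
Incident photons needed: 0.002439 / 0.340 = 0.007174 mol.

0.00717 einstein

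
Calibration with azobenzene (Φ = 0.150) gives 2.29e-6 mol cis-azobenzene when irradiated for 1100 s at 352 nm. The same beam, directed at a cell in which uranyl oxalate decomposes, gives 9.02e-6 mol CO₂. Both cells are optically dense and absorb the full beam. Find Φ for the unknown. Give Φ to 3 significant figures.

Photons absorbed by the actinometer: 2.29e-6 / 0.150 = 1.527e-5 mol.
Φ(unknown) = 9.02e-6 / 1.527e-5 = 0.591.

Φ = 0.591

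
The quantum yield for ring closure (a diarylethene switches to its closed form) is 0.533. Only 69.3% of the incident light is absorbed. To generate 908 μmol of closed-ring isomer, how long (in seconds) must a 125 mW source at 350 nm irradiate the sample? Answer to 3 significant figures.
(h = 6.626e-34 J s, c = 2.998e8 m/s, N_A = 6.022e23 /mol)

Product: 908 μmol = 9.08e-4 mol.
Photons that must be absorbed: 9.08e-4 / 0.533 = 0.001704 mol.
Incident photons needed: 0.001704 / 0.693 = 0.002459 mol.
Photon energy: hc/λ = 5.676e-19 J; per mole, 3.418e5 J mol⁻¹.
Energy required: 0.002459 × 3.418e5 = 840.5 J.
Time: 840.5 J / 0.125 W = 6720 s.

t ≈ 6720 s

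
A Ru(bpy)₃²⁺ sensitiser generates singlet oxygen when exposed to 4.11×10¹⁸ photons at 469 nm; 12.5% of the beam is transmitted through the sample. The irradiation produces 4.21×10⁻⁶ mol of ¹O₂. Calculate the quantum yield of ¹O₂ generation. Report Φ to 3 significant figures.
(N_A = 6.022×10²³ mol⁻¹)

Φ = 0.705

Moles of photons: 4.11×10¹⁸ / 6.022×10²³ = 6.825×10⁻⁶ mol.
Fraction absorbed: 1 − 12.5/100 = 0.8750.
Photons absorbed: 0.8750 × 6.825×10⁻⁶ = 5.972×10⁻⁶ mol.
Φ = 4.21×10⁻⁶ mol / 5.972×10⁻⁶ mol photons = 0.705.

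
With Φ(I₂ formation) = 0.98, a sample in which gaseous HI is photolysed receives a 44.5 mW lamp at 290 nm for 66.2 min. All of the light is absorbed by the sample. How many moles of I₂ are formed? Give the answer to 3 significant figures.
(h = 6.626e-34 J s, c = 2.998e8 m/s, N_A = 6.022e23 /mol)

4.20e-4 mol

Photon energy at 290 nm: hc/λ = (6.626e-34)(2.998e8)/(290e-9) = 6.850e-19 J.
Energy delivered: (44.5 mW)(3972 s) = 176.8 J.
Photons incident: 176.8 / 6.850e-19 = 2.581e20, i.e. 2.581e20/6.022e23 = 4.286e-4 mol.
Product: Φ × n_abs = 0.98 × 4.286e-4 = 4.200e-4 mol.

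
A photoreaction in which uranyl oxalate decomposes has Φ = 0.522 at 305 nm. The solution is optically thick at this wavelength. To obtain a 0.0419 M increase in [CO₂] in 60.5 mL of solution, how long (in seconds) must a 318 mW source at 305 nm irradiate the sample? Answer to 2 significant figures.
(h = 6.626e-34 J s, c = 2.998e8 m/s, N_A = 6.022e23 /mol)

t ≈ 6000 s

Product: (0.0419 M)(0.0605 L) = 0.002535 mol.
Photons that must be absorbed: 0.002535 / 0.522 = 0.004856 mol.
Photon energy: hc/λ = 6.513e-19 J; per mole, 3.922e5 J mol⁻¹.
Energy required: 0.004856 × 3.922e5 = 1905 J.
Time: 1905 J / 0.318 W = 6000 s.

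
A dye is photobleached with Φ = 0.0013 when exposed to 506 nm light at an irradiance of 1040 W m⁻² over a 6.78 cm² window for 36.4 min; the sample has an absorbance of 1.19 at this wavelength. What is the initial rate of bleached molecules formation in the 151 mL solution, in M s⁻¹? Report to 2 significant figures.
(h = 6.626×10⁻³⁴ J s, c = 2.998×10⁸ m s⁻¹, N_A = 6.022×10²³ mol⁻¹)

Photon energy at 506 nm: hc/λ = (6.626×10⁻³⁴)(2.998×10⁸)/(506×10⁻⁹) = 3.926×10⁻¹⁹ J.
Energy delivered: (1040 W m⁻²)(6.78×10⁻⁴ m²)(2184 s) = 1540 J.
Photons incident: 1540 / 3.926×10⁻¹⁹ = 3.923×10²¹, i.e. 3.923×10²¹/6.022×10²³ = 0.006514 mol.
Fraction absorbed: 1 − 10^(−1.19) = 0.9354.
Photons absorbed: 0.9354 × 0.006514 = 0.006093 mol.
Product formed: 0.0013 × 0.006093 = 7.921×10⁻⁶ mol.
Rate: 7.921×10⁻⁶ mol / (2184 s × 0.151 L) = 2.4×10⁻⁸ M s⁻¹.

2.4×10⁻⁸ M s⁻¹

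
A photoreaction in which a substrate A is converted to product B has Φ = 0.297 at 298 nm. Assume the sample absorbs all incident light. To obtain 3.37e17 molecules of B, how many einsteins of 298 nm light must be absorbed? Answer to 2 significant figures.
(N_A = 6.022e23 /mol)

Product: 3.37e17 / 6.022e23 = 5.596e-7 mol.
Photons that must be absorbed: 5.596e-7 / 0.297 = 1.884e-6 mol.

1.9e-6 einstein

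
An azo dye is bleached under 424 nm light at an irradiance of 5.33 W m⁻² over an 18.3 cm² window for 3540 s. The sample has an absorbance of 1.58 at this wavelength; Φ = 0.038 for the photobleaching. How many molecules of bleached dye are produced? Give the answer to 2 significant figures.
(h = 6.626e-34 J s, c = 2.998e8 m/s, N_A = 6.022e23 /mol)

2.7e18 molecules

Photon energy at 424 nm: hc/λ = (6.626e-34)(2.998e8)/(424e-9) = 4.685e-19 J.
Energy delivered: (5.33 W m⁻²)(18.3e-4 m²)(3540 s) = 34.53 J.
Photons incident: 34.53 / 4.685e-19 = 7.370e19, i.e. 7.370e19/6.022e23 = 1.224e-4 mol.
Fraction absorbed: 1 − 10^(−1.58) = 0.9737.
Photons absorbed: 0.9737 × 1.224e-4 = 1.192e-4 mol.
Product: Φ × n_abs = 0.038 × 1.192e-4 = 4.530e-6 mol.
As a count: 4.530e-6 × 6.022e23 = 2.7e18.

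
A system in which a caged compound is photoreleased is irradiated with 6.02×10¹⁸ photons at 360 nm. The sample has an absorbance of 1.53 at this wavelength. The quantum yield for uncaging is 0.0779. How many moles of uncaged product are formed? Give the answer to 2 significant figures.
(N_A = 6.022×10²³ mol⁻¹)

Moles of photons: 6.02×10¹⁸ / 6.022×10²³ = 9.997×10⁻⁶ mol.
Fraction absorbed: 1 − 10^(−1.53) = 0.9705.
Photons absorbed: 0.9705 × 9.997×10⁻⁶ = 9.702×10⁻⁶ mol.
Product: Φ × n_abs = 0.0779 × 9.702×10⁻⁶ = 7.558×10⁻⁷ mol.

7.6×10⁻⁷ mol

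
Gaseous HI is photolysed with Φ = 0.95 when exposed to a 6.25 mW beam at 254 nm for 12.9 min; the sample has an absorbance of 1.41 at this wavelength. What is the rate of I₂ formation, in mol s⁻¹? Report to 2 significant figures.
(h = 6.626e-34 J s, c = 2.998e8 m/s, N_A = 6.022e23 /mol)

1.2e-8 mol s⁻¹

Photon energy at 254 nm: hc/λ = (6.626e-34)(2.998e8)/(254e-9) = 7.821e-19 J.
Energy delivered: (6.25 mW)(774 s) = 4.838 J.
Photons incident: 4.838 / 7.821e-19 = 6.186e18, i.e. 6.186e18/6.022e23 = 1.027e-5 mol.
Fraction absorbed: 1 − 10^(−1.41) = 0.9611.
Photons absorbed: 0.9611 × 1.027e-5 = 9.870e-6 mol.
Product formed: 0.95 × 9.870e-6 = 9.376e-6 mol.
Rate: 9.376e-6 / 774 s = 1.2e-8 mol s⁻¹.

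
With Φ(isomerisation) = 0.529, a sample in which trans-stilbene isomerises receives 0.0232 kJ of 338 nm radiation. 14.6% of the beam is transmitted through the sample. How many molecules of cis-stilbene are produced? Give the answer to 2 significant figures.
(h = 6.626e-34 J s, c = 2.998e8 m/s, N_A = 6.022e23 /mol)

Photon energy at 338 nm: hc/λ = (6.626e-34)(2.998e8)/(338e-9) = 5.877e-19 J.
Incident energy: 0.0232 kJ = 23.2 J.
Photons incident: 23.2 / 5.877e-19 = 3.948e19, i.e. 3.948e19/6.022e23 = 6.556e-5 mol.
Fraction absorbed: 1 − 14.6/100 = 0.8540.
Photons absorbed: 0.8540 × 6.556e-5 = 5.599e-5 mol.
Product: Φ × n_abs = 0.529 × 5.599e-5 = 2.962e-5 mol.
As a count: 2.962e-5 × 6.022e23 = 1.8e19.

1.8e19 molecules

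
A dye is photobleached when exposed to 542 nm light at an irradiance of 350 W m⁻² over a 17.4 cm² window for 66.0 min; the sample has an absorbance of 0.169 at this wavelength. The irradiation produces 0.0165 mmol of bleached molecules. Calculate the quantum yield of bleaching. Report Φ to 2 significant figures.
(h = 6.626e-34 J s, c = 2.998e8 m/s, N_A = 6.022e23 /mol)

Product: 0.0165 mmol = 1.65e-5 mol.
Photon energy at 542 nm: hc/λ = (6.626e-34)(2.998e8)/(542e-9) = 3.665e-19 J.
Energy delivered: (350 W m⁻²)(17.4e-4 m²)(3960 s) = 2412 J.
Photons incident: 2412 / 3.665e-19 = 6.581e21, i.e. 6.581e21/6.022e23 = 0.01093 mol.
Fraction absorbed: 1 − 10^(−0.169) = 0.3224.
Photons absorbed: 0.3224 × 0.01093 = 0.003524 mol.
Φ = 1.65e-5 mol / 0.003524 mol photons = 0.0047.

Φ = 0.0047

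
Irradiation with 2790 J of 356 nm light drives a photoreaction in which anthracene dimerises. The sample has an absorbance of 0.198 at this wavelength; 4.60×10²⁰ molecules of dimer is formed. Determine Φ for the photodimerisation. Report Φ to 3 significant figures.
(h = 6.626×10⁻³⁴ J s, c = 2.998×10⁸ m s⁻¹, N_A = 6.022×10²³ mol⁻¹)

Product: 4.60×10²⁰ / 6.022×10²³ = 7.639×10⁻⁴ mol.
Photon energy at 356 nm: hc/λ = (6.626×10⁻³⁴)(2.998×10⁸)/(356×10⁻⁹) = 5.580×10⁻¹⁹ J.
Photons incident: 2790 / 5.580×10⁻¹⁹ = 5.000×10²¹, i.e. 5.000×10²¹/6.022×10²³ = 0.008303 mol.
Fraction absorbed: 1 − 10^(−0.198) = 0.3661.
Photons absorbed: 0.3661 × 0.008303 = 0.003040 mol.
Φ = 7.639×10⁻⁴ mol / 0.003040 mol photons = 0.251.

Φ = 0.251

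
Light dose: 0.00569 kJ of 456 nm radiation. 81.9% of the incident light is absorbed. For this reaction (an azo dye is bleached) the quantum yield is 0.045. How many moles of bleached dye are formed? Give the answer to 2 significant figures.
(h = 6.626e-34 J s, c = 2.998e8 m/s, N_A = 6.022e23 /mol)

8.0e-7 mol

Photon energy at 456 nm: hc/λ = (6.626e-34)(2.998e8)/(456e-9) = 4.356e-19 J.
Incident energy: 0.00569 kJ = 5.69 J.
Photons incident: 5.69 / 4.356e-19 = 1.306e19, i.e. 1.306e19/6.022e23 = 2.169e-5 mol.
Photons absorbed: 0.819 × 2.169e-5 = 1.776e-5 mol.
Product: Φ × n_abs = 0.045 × 1.776e-5 = 7.992e-7 mol.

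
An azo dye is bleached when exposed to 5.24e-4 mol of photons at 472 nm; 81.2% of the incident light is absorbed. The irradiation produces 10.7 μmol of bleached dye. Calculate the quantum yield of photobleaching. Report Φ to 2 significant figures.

Product: 10.7 μmol = 1.07e-5 mol.
Photons absorbed: 0.812 × 5.24e-4 = 4.255e-4 mol.
Φ = 1.07e-5 mol / 4.255e-4 mol photons = 0.025.

Φ = 0.025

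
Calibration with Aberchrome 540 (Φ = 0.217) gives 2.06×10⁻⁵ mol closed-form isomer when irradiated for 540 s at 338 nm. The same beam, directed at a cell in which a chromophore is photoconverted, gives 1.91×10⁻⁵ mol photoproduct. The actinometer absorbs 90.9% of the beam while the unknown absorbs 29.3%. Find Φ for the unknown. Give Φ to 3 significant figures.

Photons absorbed by the actinometer: 2.06×10⁻⁵ / 0.217 = 9.493×10⁻⁵ mol.
Incident flux: 9.493×10⁻⁵ / 0.909 = 1.044×10⁻⁴ einstein.
Absorbed by unknown: 0.293 × 1.044×10⁻⁴ = 3.059×10⁻⁵ mol.
Φ(unknown) = 1.91×10⁻⁵ / 3.059×10⁻⁵ = 0.624.

Φ = 0.624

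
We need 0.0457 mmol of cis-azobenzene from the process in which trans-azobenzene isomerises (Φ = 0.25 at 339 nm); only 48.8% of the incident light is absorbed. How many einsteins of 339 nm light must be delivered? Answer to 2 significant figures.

Product: 0.0457 mmol = 4.57×10⁻⁵ mol.
Photons that must be absorbed: 4.57×10⁻⁵ / 0.25 = 1.828×10⁻⁴ mol.
Incident photons needed: 1.828×10⁻⁴ / 0.488 = 3.746×10⁻⁴ mol.

3.7×10⁻⁴ einstein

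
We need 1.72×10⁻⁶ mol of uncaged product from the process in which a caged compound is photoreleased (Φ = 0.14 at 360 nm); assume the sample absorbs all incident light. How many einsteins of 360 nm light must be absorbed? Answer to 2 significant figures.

1.2×10⁻⁵ einstein

Photons that must be absorbed: 1.72×10⁻⁶ / 0.14 = 1.229×10⁻⁵ mol.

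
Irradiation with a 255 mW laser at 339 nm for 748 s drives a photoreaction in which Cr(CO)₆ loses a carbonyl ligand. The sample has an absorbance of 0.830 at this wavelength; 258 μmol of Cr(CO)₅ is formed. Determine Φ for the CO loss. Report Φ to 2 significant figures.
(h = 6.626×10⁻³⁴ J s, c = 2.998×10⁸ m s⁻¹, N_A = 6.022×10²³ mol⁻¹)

Product: 258 μmol = 2.58×10⁻⁴ mol.
Photon energy at 339 nm: hc/λ = (6.626×10⁻³⁴)(2.998×10⁸)/(339×10⁻⁹) = 5.860×10⁻¹⁹ J.
Energy delivered: (255 mW)(748 s) = 190.7 J.
Photons incident: 190.7 / 5.860×10⁻¹⁹ = 3.254×10²⁰, i.e. 3.254×10²⁰/6.022×10²³ = 5.404×10⁻⁴ mol.
Fraction absorbed: 1 − 10^(−0.830) = 0.8521.
Photons absorbed: 0.8521 × 5.404×10⁻⁴ = 4.605×10⁻⁴ mol.
Φ = 2.58×10⁻⁴ mol / 4.605×10⁻⁴ mol photons = 0.56.

Φ = 0.56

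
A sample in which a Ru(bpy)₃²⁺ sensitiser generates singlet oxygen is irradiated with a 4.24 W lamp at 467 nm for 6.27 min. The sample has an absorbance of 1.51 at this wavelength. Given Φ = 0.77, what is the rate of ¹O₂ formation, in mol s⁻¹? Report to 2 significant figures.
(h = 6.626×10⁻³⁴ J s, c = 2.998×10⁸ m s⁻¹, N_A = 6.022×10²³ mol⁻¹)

Photon energy at 467 nm: hc/λ = (6.626×10⁻³⁴)(2.998×10⁸)/(467×10⁻⁹) = 4.254×10⁻¹⁹ J.
Energy delivered: (4.24 W)(376.2 s) = 1595 J.
Photons incident: 1595 / 4.254×10⁻¹⁹ = 3.749×10²¹, i.e. 3.749×10²¹/6.022×10²³ = 0.006226 mol.
Fraction absorbed: 1 − 10^(−1.51) = 0.9691.
Photons absorbed: 0.9691 × 0.006226 = 0.006034 mol.
Product formed: 0.77 × 0.006034 = 0.004646 mol.
Rate: 0.004646 / 376.2 s = 1.2×10⁻⁵ mol s⁻¹.

1.2×10⁻⁵ mol s⁻¹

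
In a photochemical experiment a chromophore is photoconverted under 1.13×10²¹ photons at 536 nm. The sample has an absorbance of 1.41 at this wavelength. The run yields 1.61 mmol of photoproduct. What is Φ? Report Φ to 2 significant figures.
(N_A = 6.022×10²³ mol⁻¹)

Product: 1.61 mmol = 0.00161 mol.
Moles of photons: 1.13×10²¹ / 6.022×10²³ = 0.001876 mol.
Fraction absorbed: 1 − 10^(−1.41) = 0.9611.
Photons absorbed: 0.9611 × 0.001876 = 0.001803 mol.
Φ = 0.00161 mol / 0.001803 mol photons = 0.89.

Φ = 0.89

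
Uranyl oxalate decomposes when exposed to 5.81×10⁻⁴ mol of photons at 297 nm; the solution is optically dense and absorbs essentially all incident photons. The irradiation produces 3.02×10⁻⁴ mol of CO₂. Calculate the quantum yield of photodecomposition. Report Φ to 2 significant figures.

Φ = 3.02×10⁻⁴ mol / 5.81×10⁻⁴ mol photons = 0.52.

Φ = 0.52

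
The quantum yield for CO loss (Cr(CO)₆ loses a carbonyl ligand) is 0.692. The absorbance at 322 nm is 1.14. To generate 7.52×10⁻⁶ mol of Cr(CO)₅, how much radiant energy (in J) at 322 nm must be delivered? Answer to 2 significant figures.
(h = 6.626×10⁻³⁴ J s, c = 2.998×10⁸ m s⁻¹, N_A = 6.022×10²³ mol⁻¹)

Photons that must be absorbed: 7.52×10⁻⁶ / 0.692 = 1.087×10⁻⁵ mol.
Fraction absorbed: 1 − 10^(−1.14) = 0.9276.
Incident photons needed: 1.087×10⁻⁵ / 0.9276 = 1.172×10⁻⁵ mol.
Photon energy: hc/λ = 6.169×10⁻¹⁹ J; per mole, 3.715×10⁵ J mol⁻¹.
Energy required: 1.172×10⁻⁵ × 3.715×10⁵ = 4.4 J.

4.4 J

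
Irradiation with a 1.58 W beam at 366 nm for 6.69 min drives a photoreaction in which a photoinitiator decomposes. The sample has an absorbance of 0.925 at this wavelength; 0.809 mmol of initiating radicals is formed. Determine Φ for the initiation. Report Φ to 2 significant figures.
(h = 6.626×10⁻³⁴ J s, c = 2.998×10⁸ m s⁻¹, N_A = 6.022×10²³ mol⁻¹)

Product: 0.809 mmol = 8.09×10⁻⁴ mol.
Photon energy at 366 nm: hc/λ = (6.626×10⁻³⁴)(2.998×10⁸)/(366×10⁻⁹) = 5.428×10⁻¹⁹ J.
Energy delivered: (1.58 W)(401.4 s) = 634.2 J.
Photons incident: 634.2 / 5.428×10⁻¹⁹ = 1.168×10²¹, i.e. 1.168×10²¹/6.022×10²³ = 0.001940 mol.
Fraction absorbed: 1 − 10^(−0.925) = 0.8811.
Photons absorbed: 0.8811 × 0.001940 = 0.001709 mol.
Φ = 8.09×10⁻⁴ mol / 0.001709 mol photons = 0.47.

Φ = 0.47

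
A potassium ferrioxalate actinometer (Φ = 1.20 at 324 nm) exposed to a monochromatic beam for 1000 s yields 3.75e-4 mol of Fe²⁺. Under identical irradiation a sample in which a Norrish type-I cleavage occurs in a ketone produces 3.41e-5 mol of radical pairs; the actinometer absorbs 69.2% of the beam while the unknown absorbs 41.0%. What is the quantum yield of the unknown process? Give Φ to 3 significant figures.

Φ = 0.184

Photons absorbed by the actinometer: 3.75e-4 / 1.20 = 3.125e-4 mol.
Incident flux: 3.125e-4 / 0.692 = 4.516e-4 einstein.
Absorbed by unknown: 0.410 × 4.516e-4 = 1.852e-4 mol.
Φ(unknown) = 3.41e-5 / 1.852e-4 = 0.184.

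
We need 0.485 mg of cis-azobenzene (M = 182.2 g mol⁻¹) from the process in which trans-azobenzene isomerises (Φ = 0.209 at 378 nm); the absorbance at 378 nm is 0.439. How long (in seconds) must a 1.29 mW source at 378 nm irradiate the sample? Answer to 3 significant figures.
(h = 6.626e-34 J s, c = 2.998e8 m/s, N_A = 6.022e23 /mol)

Product: 0.485 mg / 182.2 g mol⁻¹ = 2.662e-6 mol.
Photons that must be absorbed: 2.662e-6 / 0.209 = 1.274e-5 mol.
Fraction absorbed: 1 − 10^(−0.439) = 0.6361.
Incident photons needed: 1.274e-5 / 0.6361 = 2.003e-5 mol.
Photon energy: hc/λ = 5.255e-19 J; per mole, 3.165e5 J mol⁻¹.
Energy required: 2.003e-5 × 3.165e5 = 6.339 J.
Time: 6.339 J / 0.00129 W = 4910 s.

t ≈ 4910 s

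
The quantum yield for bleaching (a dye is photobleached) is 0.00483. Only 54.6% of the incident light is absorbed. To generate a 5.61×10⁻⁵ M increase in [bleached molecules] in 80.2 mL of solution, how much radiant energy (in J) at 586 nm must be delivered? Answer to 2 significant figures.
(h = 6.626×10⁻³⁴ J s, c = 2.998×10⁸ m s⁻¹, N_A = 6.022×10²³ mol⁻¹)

Product: (5.61×10⁻⁵ M)(0.0802 L) = 4.499×10⁻⁶ mol.
Photons that must be absorbed: 4.499×10⁻⁶ / 0.00483 = 9.315×10⁻⁴ mol.
Incident photons needed: 9.315×10⁻⁴ / 0.546 = 0.001706 mol.
Photon energy: hc/λ = 3.390×10⁻¹⁹ J; per mole, 2.041×10⁵ J mol⁻¹.
Energy required: 0.001706 × 2.041×10⁵ = 350 J.

350 J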